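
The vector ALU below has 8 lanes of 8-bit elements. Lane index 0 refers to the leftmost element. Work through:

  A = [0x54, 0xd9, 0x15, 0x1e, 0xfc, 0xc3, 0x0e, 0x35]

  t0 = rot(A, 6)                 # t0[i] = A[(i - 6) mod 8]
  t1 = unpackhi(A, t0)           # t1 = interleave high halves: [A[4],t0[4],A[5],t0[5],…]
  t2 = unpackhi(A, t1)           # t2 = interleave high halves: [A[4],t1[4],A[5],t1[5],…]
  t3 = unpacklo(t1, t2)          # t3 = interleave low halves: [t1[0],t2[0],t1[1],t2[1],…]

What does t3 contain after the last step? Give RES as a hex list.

t0 = [0x15, 0x1e, 0xfc, 0xc3, 0x0e, 0x35, 0x54, 0xd9]
t1 = [0xfc, 0x0e, 0xc3, 0x35, 0x0e, 0x54, 0x35, 0xd9]
t2 = [0xfc, 0x0e, 0xc3, 0x54, 0x0e, 0x35, 0x35, 0xd9]
t3 = [0xfc, 0xfc, 0x0e, 0x0e, 0xc3, 0xc3, 0x35, 0x54]

RES = [0xfc, 0xfc, 0x0e, 0x0e, 0xc3, 0xc3, 0x35, 0x54]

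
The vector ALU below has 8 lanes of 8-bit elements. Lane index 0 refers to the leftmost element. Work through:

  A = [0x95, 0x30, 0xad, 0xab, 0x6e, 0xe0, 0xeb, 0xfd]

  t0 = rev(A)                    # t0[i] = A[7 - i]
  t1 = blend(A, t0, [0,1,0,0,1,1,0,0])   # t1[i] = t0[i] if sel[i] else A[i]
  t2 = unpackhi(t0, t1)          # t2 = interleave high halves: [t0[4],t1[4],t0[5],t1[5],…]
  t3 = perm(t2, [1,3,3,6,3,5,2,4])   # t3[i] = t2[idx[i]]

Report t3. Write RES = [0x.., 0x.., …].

  t0: fd eb e0 6e ab ad 30 95
  t1: 95 eb ad ab ab ad eb fd
  t2: ab ab ad ad 30 eb 95 fd
  t3: ab ad ad 95 ad eb ad 30

RES = [ 0xab  0xad  0xad  0x95  0xad  0xeb  0xad  0x30 ]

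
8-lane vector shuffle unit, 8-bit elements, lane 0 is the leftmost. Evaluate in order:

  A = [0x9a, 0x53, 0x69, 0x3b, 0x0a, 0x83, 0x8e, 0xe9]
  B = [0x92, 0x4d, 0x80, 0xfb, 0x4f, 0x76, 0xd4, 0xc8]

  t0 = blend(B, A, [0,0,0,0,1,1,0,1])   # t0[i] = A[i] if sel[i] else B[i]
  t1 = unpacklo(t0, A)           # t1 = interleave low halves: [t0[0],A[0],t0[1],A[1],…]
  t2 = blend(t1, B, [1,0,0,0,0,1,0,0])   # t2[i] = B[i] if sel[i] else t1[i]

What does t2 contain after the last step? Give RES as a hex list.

RES = [ 0x92  0x9a  0x4d  0x53  0x80  0x76  0xfb  0x3b ]

  t0: 92 4d 80 fb 0a 83 d4 e9
  t1: 92 9a 4d 53 80 69 fb 3b
  t2: 92 9a 4d 53 80 76 fb 3b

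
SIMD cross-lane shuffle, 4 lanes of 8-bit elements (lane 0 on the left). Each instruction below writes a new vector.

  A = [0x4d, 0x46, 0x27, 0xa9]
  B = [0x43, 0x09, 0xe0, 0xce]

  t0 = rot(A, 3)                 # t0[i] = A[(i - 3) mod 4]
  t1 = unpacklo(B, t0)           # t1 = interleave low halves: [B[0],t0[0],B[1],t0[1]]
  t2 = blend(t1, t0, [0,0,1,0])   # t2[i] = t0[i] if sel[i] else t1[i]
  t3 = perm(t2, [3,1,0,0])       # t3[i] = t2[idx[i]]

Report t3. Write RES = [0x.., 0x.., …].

RES = [ 0x27  0x46  0x43  0x43 ]

→ t0 |46|27|a9|4d|
→ t1 |43|46|09|27|
→ t2 |43|46|a9|27|
→ t3 |27|46|43|43|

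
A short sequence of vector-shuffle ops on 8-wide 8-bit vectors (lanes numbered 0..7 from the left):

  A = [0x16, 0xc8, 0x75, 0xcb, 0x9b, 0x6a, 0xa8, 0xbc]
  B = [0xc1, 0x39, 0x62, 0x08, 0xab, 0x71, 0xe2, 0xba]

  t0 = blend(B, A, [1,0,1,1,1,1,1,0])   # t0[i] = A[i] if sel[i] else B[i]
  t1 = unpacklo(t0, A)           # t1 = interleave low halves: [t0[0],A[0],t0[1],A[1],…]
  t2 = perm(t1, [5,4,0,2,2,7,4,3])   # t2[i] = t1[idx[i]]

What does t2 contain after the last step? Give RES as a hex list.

RES = [0x75, 0x75, 0x16, 0x39, 0x39, 0xcb, 0x75, 0xc8]

t0 = [0x16, 0x39, 0x75, 0xcb, 0x9b, 0x6a, 0xa8, 0xba]
t1 = [0x16, 0x16, 0x39, 0xc8, 0x75, 0x75, 0xcb, 0xcb]
t2 = [0x75, 0x75, 0x16, 0x39, 0x39, 0xcb, 0x75, 0xc8]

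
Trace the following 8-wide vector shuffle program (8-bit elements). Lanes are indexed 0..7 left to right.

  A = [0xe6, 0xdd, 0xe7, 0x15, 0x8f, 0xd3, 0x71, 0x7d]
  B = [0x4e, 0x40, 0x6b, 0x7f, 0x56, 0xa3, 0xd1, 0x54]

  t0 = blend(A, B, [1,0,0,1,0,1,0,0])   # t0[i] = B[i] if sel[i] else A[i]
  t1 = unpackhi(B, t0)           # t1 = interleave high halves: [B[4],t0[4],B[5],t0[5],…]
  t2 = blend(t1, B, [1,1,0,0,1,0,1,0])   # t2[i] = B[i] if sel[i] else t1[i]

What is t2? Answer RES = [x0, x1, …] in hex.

RES = [0x4e, 0x40, 0xa3, 0xa3, 0x56, 0x71, 0xd1, 0x7d]

  t0: 4e dd e7 7f 8f a3 71 7d
  t1: 56 8f a3 a3 d1 71 54 7d
  t2: 4e 40 a3 a3 56 71 d1 7d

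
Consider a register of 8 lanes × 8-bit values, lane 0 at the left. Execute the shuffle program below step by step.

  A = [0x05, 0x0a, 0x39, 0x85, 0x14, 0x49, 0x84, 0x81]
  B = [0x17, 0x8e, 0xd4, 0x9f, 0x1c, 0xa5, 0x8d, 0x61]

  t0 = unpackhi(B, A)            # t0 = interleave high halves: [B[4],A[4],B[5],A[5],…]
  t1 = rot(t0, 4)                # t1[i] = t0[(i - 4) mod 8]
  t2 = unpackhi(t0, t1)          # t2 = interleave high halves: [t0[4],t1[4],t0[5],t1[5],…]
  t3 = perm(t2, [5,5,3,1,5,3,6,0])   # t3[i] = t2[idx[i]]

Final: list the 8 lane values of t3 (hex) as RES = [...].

  t0: 1c 14 a5 49 8d 84 61 81
  t1: 8d 84 61 81 1c 14 a5 49
  t2: 8d 1c 84 14 61 a5 81 49
  t3: a5 a5 14 1c a5 14 81 8d

RES = [ 0xa5  0xa5  0x14  0x1c  0xa5  0x14  0x81  0x8d ]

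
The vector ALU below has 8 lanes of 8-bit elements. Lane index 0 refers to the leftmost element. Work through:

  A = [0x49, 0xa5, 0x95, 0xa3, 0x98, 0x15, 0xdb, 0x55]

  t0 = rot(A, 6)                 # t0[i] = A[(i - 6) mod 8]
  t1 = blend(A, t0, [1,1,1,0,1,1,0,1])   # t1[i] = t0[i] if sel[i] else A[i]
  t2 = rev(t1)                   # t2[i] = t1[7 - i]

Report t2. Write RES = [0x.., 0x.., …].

→ t0 |95|a3|98|15|db|55|49|a5|
→ t1 |95|a3|98|a3|db|55|db|a5|
→ t2 |a5|db|55|db|a3|98|a3|95|

RES = [ 0xa5  0xdb  0x55  0xdb  0xa3  0x98  0xa3  0x95 ]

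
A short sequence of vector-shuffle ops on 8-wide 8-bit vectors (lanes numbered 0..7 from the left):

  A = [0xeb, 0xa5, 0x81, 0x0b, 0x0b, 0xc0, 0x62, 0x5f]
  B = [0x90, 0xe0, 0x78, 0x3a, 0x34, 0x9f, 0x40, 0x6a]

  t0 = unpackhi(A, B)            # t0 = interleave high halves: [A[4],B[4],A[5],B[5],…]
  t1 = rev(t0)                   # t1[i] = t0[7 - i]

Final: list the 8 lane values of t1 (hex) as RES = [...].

RES = [ 0x6a  0x5f  0x40  0x62  0x9f  0xc0  0x34  0x0b ]

t0 = [0x0b, 0x34, 0xc0, 0x9f, 0x62, 0x40, 0x5f, 0x6a]
t1 = [0x6a, 0x5f, 0x40, 0x62, 0x9f, 0xc0, 0x34, 0x0b]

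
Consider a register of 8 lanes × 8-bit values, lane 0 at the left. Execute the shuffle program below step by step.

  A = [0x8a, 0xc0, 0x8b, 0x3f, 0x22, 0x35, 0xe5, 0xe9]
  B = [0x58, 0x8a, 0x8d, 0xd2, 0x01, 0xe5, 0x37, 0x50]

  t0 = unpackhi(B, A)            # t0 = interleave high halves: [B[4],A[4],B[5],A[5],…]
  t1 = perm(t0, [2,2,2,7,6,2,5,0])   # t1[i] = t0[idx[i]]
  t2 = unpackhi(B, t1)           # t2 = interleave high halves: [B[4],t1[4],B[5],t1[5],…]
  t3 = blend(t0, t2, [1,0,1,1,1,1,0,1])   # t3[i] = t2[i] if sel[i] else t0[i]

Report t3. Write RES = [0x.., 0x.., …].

→ t0 |01|22|e5|35|37|e5|50|e9|
→ t1 |e5|e5|e5|e9|50|e5|e5|01|
→ t2 |01|50|e5|e5|37|e5|50|01|
→ t3 |01|22|e5|e5|37|e5|50|01|

RES = [0x01, 0x22, 0xe5, 0xe5, 0x37, 0xe5, 0x50, 0x01]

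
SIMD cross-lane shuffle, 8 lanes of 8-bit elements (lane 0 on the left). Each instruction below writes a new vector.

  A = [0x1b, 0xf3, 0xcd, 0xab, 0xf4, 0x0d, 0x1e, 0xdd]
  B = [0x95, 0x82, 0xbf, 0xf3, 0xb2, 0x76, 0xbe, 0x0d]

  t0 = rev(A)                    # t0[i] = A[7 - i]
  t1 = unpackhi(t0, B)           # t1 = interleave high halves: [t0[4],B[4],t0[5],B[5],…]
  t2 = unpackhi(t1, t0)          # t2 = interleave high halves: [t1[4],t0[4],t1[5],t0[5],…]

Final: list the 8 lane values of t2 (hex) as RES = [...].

→ t0 |dd|1e|0d|f4|ab|cd|f3|1b|
→ t1 |ab|b2|cd|76|f3|be|1b|0d|
→ t2 |f3|ab|be|cd|1b|f3|0d|1b|

RES = [ 0xf3  0xab  0xbe  0xcd  0x1b  0xf3  0x0d  0x1b ]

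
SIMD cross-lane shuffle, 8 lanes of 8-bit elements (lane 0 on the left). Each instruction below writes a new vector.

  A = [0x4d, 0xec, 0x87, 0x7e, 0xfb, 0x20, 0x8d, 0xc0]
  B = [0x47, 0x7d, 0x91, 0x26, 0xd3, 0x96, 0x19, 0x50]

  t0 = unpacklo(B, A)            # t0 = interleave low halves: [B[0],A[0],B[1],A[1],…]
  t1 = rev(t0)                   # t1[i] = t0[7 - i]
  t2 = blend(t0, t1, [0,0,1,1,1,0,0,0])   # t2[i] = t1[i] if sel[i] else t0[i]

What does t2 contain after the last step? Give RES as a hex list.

  t0: 47 4d 7d ec 91 87 26 7e
  t1: 7e 26 87 91 ec 7d 4d 47
  t2: 47 4d 87 91 ec 87 26 7e

RES = [ 0x47  0x4d  0x87  0x91  0xec  0x87  0x26  0x7e ]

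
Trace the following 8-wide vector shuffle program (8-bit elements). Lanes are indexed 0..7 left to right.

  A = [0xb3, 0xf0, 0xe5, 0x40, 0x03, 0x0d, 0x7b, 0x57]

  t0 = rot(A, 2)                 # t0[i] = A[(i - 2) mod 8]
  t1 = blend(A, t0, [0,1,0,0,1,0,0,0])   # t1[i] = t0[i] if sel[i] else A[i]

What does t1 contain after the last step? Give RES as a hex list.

→ t0 |7b|57|b3|f0|e5|40|03|0d|
→ t1 |b3|57|e5|40|e5|0d|7b|57|

RES = [ 0xb3  0x57  0xe5  0x40  0xe5  0x0d  0x7b  0x57 ]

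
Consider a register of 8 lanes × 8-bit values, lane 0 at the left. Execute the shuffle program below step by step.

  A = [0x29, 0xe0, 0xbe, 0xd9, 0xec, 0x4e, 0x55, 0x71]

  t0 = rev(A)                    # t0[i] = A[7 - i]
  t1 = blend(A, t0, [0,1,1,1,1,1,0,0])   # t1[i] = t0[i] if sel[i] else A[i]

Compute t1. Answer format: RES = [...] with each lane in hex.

→ t0 |71|55|4e|ec|d9|be|e0|29|
→ t1 |29|55|4e|ec|d9|be|55|71|

RES = [0x29, 0x55, 0x4e, 0xec, 0xd9, 0xbe, 0x55, 0x71]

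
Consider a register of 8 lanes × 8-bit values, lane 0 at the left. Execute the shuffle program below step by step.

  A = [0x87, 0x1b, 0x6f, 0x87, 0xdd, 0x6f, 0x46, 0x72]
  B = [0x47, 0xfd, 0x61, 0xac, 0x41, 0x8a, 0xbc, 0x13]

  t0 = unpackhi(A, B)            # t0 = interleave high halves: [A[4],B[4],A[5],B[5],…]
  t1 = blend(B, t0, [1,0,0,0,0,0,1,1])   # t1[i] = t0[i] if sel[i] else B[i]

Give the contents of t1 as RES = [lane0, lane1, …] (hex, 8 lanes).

t0 = [0xdd, 0x41, 0x6f, 0x8a, 0x46, 0xbc, 0x72, 0x13]
t1 = [0xdd, 0xfd, 0x61, 0xac, 0x41, 0x8a, 0x72, 0x13]

RES = [0xdd, 0xfd, 0x61, 0xac, 0x41, 0x8a, 0x72, 0x13]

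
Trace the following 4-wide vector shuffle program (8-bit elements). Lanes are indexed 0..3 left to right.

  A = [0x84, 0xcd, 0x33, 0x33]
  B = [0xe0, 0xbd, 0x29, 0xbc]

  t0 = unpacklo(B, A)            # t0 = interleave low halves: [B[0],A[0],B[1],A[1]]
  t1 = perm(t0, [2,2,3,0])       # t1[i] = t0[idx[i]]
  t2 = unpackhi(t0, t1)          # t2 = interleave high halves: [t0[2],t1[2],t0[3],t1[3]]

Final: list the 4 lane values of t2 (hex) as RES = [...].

→ t0 |e0|84|bd|cd|
→ t1 |bd|bd|cd|e0|
→ t2 |bd|cd|cd|e0|

RES = [ 0xbd  0xcd  0xcd  0xe0 ]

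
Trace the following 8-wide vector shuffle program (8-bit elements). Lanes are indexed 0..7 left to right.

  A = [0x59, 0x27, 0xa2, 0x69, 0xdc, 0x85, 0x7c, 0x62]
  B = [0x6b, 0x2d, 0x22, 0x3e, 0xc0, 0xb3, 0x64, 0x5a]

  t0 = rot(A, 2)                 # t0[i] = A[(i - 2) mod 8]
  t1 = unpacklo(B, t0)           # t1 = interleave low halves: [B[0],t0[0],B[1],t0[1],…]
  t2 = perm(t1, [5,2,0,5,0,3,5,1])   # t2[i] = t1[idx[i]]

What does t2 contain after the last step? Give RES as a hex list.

RES = [0x59, 0x2d, 0x6b, 0x59, 0x6b, 0x62, 0x59, 0x7c]

t0 = [0x7c, 0x62, 0x59, 0x27, 0xa2, 0x69, 0xdc, 0x85]
t1 = [0x6b, 0x7c, 0x2d, 0x62, 0x22, 0x59, 0x3e, 0x27]
t2 = [0x59, 0x2d, 0x6b, 0x59, 0x6b, 0x62, 0x59, 0x7c]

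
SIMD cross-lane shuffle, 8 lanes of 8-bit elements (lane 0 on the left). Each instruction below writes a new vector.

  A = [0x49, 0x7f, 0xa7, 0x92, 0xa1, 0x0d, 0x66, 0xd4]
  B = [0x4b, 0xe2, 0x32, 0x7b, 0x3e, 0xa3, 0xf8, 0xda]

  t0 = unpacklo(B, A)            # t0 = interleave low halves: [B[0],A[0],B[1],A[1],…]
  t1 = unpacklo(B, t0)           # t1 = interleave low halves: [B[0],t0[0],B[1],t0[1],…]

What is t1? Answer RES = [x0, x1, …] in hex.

→ t0 |4b|49|e2|7f|32|a7|7b|92|
→ t1 |4b|4b|e2|49|32|e2|7b|7f|

RES = [ 0x4b  0x4b  0xe2  0x49  0x32  0xe2  0x7b  0x7f ]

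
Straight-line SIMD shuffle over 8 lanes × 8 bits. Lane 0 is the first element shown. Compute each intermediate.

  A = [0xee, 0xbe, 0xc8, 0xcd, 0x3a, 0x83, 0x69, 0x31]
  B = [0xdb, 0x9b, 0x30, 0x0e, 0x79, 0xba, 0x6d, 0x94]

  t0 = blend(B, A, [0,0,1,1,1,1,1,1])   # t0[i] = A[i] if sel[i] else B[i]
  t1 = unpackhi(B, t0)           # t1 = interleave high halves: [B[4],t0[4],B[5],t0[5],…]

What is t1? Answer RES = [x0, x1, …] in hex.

t0 = [0xdb, 0x9b, 0xc8, 0xcd, 0x3a, 0x83, 0x69, 0x31]
t1 = [0x79, 0x3a, 0xba, 0x83, 0x6d, 0x69, 0x94, 0x31]

RES = [ 0x79  0x3a  0xba  0x83  0x6d  0x69  0x94  0x31 ]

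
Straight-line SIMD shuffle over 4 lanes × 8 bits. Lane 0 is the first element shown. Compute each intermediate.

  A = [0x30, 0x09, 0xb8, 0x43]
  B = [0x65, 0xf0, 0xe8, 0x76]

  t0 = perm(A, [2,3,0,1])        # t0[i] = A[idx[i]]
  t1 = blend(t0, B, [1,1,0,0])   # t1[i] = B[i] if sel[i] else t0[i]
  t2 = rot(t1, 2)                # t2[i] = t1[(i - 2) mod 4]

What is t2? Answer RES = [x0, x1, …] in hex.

→ t0 |b8|43|30|09|
→ t1 |65|f0|30|09|
→ t2 |30|09|65|f0|

RES = [ 0x30  0x09  0x65  0xf0 ]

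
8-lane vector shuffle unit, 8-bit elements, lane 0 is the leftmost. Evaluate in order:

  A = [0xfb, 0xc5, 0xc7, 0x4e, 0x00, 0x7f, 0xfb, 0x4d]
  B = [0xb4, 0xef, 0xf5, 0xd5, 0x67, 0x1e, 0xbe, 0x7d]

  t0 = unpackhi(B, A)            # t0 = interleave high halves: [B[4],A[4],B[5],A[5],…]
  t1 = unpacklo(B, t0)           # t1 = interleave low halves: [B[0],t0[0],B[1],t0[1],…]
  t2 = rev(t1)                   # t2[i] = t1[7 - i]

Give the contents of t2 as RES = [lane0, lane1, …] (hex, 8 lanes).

t0 = [0x67, 0x00, 0x1e, 0x7f, 0xbe, 0xfb, 0x7d, 0x4d]
t1 = [0xb4, 0x67, 0xef, 0x00, 0xf5, 0x1e, 0xd5, 0x7f]
t2 = [0x7f, 0xd5, 0x1e, 0xf5, 0x00, 0xef, 0x67, 0xb4]

RES = [ 0x7f  0xd5  0x1e  0xf5  0x00  0xef  0x67  0xb4 ]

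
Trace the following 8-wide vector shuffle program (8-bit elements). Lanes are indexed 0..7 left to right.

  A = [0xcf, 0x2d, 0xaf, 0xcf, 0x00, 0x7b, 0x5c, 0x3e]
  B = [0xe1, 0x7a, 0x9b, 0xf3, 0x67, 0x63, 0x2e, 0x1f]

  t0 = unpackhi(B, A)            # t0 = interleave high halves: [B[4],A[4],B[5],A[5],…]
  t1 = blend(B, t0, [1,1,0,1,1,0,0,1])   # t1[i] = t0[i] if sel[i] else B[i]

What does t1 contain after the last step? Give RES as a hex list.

t0 = [0x67, 0x00, 0x63, 0x7b, 0x2e, 0x5c, 0x1f, 0x3e]
t1 = [0x67, 0x00, 0x9b, 0x7b, 0x2e, 0x63, 0x2e, 0x3e]

RES = [ 0x67  0x00  0x9b  0x7b  0x2e  0x63  0x2e  0x3e ]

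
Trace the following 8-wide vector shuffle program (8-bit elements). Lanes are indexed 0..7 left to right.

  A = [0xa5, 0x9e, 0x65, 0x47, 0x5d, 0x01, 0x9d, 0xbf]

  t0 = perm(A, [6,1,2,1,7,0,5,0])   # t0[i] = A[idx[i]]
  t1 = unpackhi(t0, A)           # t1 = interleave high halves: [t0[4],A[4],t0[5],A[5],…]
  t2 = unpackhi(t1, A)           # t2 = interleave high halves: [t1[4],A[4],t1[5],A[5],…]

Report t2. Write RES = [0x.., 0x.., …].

t0 = [0x9d, 0x9e, 0x65, 0x9e, 0xbf, 0xa5, 0x01, 0xa5]
t1 = [0xbf, 0x5d, 0xa5, 0x01, 0x01, 0x9d, 0xa5, 0xbf]
t2 = [0x01, 0x5d, 0x9d, 0x01, 0xa5, 0x9d, 0xbf, 0xbf]

RES = [0x01, 0x5d, 0x9d, 0x01, 0xa5, 0x9d, 0xbf, 0xbf]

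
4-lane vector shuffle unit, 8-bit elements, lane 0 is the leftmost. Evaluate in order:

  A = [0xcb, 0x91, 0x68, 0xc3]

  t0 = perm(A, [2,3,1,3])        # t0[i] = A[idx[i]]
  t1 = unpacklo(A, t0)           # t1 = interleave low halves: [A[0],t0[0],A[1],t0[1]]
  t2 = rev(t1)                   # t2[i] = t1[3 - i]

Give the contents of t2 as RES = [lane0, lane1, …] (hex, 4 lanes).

→ t0 |68|c3|91|c3|
→ t1 |cb|68|91|c3|
→ t2 |c3|91|68|cb|

RES = [0xc3, 0x91, 0x68, 0xcb]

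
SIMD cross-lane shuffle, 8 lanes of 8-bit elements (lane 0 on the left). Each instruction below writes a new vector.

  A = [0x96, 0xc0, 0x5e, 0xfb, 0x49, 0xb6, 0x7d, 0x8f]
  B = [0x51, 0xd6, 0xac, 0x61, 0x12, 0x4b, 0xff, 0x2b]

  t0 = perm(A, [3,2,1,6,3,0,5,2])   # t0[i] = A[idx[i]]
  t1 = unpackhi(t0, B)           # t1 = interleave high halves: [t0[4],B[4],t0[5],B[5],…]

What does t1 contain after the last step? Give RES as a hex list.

→ t0 |fb|5e|c0|7d|fb|96|b6|5e|
→ t1 |fb|12|96|4b|b6|ff|5e|2b|

RES = [0xfb, 0x12, 0x96, 0x4b, 0xb6, 0xff, 0x5e, 0x2b]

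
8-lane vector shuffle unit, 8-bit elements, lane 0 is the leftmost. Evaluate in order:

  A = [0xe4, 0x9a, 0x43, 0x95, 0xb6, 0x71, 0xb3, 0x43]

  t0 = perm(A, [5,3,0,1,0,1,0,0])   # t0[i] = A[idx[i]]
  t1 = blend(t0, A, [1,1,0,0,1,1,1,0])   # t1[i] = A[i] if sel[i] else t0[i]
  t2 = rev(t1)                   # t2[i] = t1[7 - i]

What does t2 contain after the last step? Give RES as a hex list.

t0 = [0x71, 0x95, 0xe4, 0x9a, 0xe4, 0x9a, 0xe4, 0xe4]
t1 = [0xe4, 0x9a, 0xe4, 0x9a, 0xb6, 0x71, 0xb3, 0xe4]
t2 = [0xe4, 0xb3, 0x71, 0xb6, 0x9a, 0xe4, 0x9a, 0xe4]

RES = [ 0xe4  0xb3  0x71  0xb6  0x9a  0xe4  0x9a  0xe4 ]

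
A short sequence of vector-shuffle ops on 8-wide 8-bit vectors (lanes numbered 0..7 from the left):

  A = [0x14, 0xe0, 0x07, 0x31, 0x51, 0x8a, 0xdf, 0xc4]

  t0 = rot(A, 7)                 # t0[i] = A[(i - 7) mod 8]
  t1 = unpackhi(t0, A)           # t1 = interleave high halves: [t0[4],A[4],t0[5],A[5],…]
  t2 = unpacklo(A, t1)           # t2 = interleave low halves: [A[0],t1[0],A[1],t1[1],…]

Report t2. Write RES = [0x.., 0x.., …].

  t0: e0 07 31 51 8a df c4 14
  t1: 8a 51 df 8a c4 df 14 c4
  t2: 14 8a e0 51 07 df 31 8a

RES = [0x14, 0x8a, 0xe0, 0x51, 0x07, 0xdf, 0x31, 0x8a]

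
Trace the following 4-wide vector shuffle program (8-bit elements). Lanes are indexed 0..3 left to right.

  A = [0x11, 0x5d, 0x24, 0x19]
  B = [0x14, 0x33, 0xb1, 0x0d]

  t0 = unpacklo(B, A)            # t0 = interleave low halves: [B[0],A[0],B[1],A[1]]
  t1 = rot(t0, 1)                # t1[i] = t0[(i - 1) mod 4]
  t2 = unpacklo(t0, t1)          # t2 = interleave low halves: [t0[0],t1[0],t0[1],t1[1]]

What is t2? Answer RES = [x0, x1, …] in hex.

t0 = [0x14, 0x11, 0x33, 0x5d]
t1 = [0x5d, 0x14, 0x11, 0x33]
t2 = [0x14, 0x5d, 0x11, 0x14]

RES = [0x14, 0x5d, 0x11, 0x14]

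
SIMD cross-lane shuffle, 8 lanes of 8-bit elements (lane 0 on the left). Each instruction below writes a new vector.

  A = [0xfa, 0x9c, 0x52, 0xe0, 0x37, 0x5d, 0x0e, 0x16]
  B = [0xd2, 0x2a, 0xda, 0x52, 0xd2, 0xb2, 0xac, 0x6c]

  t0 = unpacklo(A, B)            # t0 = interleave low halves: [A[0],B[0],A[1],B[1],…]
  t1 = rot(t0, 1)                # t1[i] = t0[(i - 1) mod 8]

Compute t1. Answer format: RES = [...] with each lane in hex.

RES = [ 0x52  0xfa  0xd2  0x9c  0x2a  0x52  0xda  0xe0 ]

→ t0 |fa|d2|9c|2a|52|da|e0|52|
→ t1 |52|fa|d2|9c|2a|52|da|e0|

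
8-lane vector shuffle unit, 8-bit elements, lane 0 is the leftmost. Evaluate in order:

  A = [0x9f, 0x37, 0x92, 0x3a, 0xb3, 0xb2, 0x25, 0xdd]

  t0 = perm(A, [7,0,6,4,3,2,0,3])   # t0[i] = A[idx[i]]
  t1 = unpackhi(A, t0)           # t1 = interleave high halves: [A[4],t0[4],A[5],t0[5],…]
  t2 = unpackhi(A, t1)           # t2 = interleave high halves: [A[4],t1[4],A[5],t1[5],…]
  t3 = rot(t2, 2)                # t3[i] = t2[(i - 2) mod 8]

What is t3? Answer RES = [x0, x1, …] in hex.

  t0: dd 9f 25 b3 3a 92 9f 3a
  t1: b3 3a b2 92 25 9f dd 3a
  t2: b3 25 b2 9f 25 dd dd 3a
  t3: dd 3a b3 25 b2 9f 25 dd

RES = [0xdd, 0x3a, 0xb3, 0x25, 0xb2, 0x9f, 0x25, 0xdd]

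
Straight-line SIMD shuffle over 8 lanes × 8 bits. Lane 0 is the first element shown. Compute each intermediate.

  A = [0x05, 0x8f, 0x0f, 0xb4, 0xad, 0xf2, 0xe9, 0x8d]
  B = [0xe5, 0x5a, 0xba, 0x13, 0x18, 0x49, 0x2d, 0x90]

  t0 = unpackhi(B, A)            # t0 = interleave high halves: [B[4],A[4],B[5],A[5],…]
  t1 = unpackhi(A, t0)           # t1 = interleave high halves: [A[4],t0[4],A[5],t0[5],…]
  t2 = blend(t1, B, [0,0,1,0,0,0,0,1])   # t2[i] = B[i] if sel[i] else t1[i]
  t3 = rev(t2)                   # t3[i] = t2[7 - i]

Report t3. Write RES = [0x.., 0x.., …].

RES = [0x90, 0x8d, 0x90, 0xe9, 0xe9, 0xba, 0x2d, 0xad]

→ t0 |18|ad|49|f2|2d|e9|90|8d|
→ t1 |ad|2d|f2|e9|e9|90|8d|8d|
→ t2 |ad|2d|ba|e9|e9|90|8d|90|
→ t3 |90|8d|90|e9|e9|ba|2d|ad|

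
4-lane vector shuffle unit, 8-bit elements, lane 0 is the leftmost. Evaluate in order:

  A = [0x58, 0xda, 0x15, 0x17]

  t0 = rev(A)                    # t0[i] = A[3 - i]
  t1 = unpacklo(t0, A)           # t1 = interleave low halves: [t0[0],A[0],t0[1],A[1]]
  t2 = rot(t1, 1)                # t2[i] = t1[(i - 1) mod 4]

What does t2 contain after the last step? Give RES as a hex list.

RES = [0xda, 0x17, 0x58, 0x15]

→ t0 |17|15|da|58|
→ t1 |17|58|15|da|
→ t2 |da|17|58|15|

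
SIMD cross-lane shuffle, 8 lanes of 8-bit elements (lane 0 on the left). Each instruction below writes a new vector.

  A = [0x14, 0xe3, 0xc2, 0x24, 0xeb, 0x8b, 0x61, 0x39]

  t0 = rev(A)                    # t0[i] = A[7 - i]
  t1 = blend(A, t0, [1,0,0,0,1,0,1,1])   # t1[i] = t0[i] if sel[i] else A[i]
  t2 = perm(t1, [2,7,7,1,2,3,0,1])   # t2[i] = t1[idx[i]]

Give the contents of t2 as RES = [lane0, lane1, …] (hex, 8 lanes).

  t0: 39 61 8b eb 24 c2 e3 14
  t1: 39 e3 c2 24 24 8b e3 14
  t2: c2 14 14 e3 c2 24 39 e3

RES = [ 0xc2  0x14  0x14  0xe3  0xc2  0x24  0x39  0xe3 ]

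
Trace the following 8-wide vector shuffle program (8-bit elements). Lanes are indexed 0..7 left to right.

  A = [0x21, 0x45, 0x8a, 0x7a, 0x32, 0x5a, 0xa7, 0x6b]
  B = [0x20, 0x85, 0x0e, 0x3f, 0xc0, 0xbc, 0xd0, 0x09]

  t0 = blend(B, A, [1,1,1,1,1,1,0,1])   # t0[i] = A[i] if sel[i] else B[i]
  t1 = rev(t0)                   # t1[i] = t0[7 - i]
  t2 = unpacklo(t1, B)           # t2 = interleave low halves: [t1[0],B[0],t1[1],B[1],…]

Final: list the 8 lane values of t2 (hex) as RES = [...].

RES = [0x6b, 0x20, 0xd0, 0x85, 0x5a, 0x0e, 0x32, 0x3f]

t0 = [0x21, 0x45, 0x8a, 0x7a, 0x32, 0x5a, 0xd0, 0x6b]
t1 = [0x6b, 0xd0, 0x5a, 0x32, 0x7a, 0x8a, 0x45, 0x21]
t2 = [0x6b, 0x20, 0xd0, 0x85, 0x5a, 0x0e, 0x32, 0x3f]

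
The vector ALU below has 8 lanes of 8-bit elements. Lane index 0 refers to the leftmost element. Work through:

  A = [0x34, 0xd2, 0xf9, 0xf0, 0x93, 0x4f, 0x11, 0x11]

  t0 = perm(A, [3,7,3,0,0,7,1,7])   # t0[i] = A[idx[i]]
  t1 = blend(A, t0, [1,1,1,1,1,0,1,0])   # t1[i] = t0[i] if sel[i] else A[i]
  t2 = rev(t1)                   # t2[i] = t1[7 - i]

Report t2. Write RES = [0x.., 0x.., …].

RES = [0x11, 0xd2, 0x4f, 0x34, 0x34, 0xf0, 0x11, 0xf0]

→ t0 |f0|11|f0|34|34|11|d2|11|
→ t1 |f0|11|f0|34|34|4f|d2|11|
→ t2 |11|d2|4f|34|34|f0|11|f0|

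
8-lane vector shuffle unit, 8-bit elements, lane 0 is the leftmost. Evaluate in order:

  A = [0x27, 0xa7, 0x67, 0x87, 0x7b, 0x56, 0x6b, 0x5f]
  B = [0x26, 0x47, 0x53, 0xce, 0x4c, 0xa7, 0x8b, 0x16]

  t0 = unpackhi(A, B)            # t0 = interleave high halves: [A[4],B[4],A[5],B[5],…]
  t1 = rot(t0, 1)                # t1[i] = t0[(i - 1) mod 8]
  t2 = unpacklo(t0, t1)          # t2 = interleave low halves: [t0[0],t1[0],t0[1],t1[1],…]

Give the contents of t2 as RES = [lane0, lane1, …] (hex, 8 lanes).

RES = [0x7b, 0x16, 0x4c, 0x7b, 0x56, 0x4c, 0xa7, 0x56]

t0 = [0x7b, 0x4c, 0x56, 0xa7, 0x6b, 0x8b, 0x5f, 0x16]
t1 = [0x16, 0x7b, 0x4c, 0x56, 0xa7, 0x6b, 0x8b, 0x5f]
t2 = [0x7b, 0x16, 0x4c, 0x7b, 0x56, 0x4c, 0xa7, 0x56]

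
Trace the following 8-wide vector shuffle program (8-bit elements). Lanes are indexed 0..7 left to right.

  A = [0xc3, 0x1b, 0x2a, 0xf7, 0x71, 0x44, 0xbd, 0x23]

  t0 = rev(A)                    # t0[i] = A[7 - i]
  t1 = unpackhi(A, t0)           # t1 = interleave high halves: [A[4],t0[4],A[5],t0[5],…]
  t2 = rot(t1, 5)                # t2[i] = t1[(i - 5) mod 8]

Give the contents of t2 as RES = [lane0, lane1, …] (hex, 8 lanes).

RES = [0x2a, 0xbd, 0x1b, 0x23, 0xc3, 0x71, 0xf7, 0x44]

t0 = [0x23, 0xbd, 0x44, 0x71, 0xf7, 0x2a, 0x1b, 0xc3]
t1 = [0x71, 0xf7, 0x44, 0x2a, 0xbd, 0x1b, 0x23, 0xc3]
t2 = [0x2a, 0xbd, 0x1b, 0x23, 0xc3, 0x71, 0xf7, 0x44]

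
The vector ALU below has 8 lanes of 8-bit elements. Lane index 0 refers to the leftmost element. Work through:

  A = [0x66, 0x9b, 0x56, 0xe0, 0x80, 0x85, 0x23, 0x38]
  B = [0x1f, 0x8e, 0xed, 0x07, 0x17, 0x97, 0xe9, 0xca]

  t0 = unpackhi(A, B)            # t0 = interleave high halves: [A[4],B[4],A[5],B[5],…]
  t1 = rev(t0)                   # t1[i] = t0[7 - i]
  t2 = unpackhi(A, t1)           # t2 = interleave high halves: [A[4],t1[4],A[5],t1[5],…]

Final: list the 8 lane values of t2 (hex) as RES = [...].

RES = [0x80, 0x97, 0x85, 0x85, 0x23, 0x17, 0x38, 0x80]

→ t0 |80|17|85|97|23|e9|38|ca|
→ t1 |ca|38|e9|23|97|85|17|80|
→ t2 |80|97|85|85|23|17|38|80|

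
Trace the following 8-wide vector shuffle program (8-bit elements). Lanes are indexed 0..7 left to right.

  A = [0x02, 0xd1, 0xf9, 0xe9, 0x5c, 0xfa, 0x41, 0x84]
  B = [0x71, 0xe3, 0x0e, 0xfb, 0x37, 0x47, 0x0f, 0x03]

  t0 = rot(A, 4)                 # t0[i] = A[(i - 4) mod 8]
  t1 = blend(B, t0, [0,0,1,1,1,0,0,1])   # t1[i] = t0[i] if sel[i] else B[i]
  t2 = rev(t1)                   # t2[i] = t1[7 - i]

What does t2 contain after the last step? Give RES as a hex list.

RES = [ 0xe9  0x0f  0x47  0x02  0x84  0x41  0xe3  0x71 ]

t0 = [0x5c, 0xfa, 0x41, 0x84, 0x02, 0xd1, 0xf9, 0xe9]
t1 = [0x71, 0xe3, 0x41, 0x84, 0x02, 0x47, 0x0f, 0xe9]
t2 = [0xe9, 0x0f, 0x47, 0x02, 0x84, 0x41, 0xe3, 0x71]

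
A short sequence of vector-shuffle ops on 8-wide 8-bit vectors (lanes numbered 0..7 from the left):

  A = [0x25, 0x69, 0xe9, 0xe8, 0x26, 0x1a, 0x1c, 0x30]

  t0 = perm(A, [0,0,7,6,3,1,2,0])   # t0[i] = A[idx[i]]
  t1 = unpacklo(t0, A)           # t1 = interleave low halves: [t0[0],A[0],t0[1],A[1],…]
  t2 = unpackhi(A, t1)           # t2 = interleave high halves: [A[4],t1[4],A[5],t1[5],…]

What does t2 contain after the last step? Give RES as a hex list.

RES = [0x26, 0x30, 0x1a, 0xe9, 0x1c, 0x1c, 0x30, 0xe8]

→ t0 |25|25|30|1c|e8|69|e9|25|
→ t1 |25|25|25|69|30|e9|1c|e8|
→ t2 |26|30|1a|e9|1c|1c|30|e8|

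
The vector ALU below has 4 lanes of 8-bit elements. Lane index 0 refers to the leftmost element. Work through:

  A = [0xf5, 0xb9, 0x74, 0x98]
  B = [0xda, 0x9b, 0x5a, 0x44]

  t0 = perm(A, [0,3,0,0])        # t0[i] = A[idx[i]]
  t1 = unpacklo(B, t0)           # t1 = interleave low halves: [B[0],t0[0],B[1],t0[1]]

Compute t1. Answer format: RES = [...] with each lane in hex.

RES = [ 0xda  0xf5  0x9b  0x98 ]

→ t0 |f5|98|f5|f5|
→ t1 |da|f5|9b|98|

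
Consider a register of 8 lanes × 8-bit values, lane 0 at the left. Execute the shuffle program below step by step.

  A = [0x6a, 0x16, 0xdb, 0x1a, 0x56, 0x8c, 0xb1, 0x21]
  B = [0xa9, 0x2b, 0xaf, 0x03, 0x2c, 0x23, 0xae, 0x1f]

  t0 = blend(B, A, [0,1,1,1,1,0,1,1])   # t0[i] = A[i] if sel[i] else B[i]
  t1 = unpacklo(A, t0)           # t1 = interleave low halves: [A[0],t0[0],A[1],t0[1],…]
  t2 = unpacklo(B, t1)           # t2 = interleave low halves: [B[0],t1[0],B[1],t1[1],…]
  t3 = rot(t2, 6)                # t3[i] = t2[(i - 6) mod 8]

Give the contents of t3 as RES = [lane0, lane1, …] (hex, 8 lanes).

  t0: a9 16 db 1a 56 23 b1 21
  t1: 6a a9 16 16 db db 1a 1a
  t2: a9 6a 2b a9 af 16 03 16
  t3: 2b a9 af 16 03 16 a9 6a

RES = [ 0x2b  0xa9  0xaf  0x16  0x03  0x16  0xa9  0x6a ]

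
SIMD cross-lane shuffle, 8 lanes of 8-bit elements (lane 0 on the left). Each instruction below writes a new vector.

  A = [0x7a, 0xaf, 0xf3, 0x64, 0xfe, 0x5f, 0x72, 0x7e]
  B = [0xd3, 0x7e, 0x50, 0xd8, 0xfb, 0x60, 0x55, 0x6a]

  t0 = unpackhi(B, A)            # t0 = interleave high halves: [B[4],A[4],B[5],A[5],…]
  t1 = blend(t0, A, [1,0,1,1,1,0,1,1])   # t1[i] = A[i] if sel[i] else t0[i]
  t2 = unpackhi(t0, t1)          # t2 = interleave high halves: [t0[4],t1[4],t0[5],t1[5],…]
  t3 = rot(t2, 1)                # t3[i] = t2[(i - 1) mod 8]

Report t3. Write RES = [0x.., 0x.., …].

RES = [ 0x7e  0x55  0xfe  0x72  0x72  0x6a  0x72  0x7e ]

→ t0 |fb|fe|60|5f|55|72|6a|7e|
→ t1 |7a|fe|f3|64|fe|72|72|7e|
→ t2 |55|fe|72|72|6a|72|7e|7e|
→ t3 |7e|55|fe|72|72|6a|72|7e|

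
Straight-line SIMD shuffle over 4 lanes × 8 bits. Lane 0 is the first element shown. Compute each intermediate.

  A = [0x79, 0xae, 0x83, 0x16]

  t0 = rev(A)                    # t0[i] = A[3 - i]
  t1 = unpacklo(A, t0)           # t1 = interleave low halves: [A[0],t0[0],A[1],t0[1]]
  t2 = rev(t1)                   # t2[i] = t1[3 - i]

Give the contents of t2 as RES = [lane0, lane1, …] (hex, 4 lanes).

RES = [0x83, 0xae, 0x16, 0x79]

  t0: 16 83 ae 79
  t1: 79 16 ae 83
  t2: 83 ae 16 79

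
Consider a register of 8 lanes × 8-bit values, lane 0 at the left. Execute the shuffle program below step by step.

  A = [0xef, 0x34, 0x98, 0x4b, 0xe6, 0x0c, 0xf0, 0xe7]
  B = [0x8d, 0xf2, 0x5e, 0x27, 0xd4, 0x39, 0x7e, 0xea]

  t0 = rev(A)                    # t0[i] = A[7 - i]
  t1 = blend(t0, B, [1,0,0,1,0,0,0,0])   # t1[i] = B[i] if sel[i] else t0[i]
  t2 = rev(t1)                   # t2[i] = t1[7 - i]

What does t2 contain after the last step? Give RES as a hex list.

t0 = [0xe7, 0xf0, 0x0c, 0xe6, 0x4b, 0x98, 0x34, 0xef]
t1 = [0x8d, 0xf0, 0x0c, 0x27, 0x4b, 0x98, 0x34, 0xef]
t2 = [0xef, 0x34, 0x98, 0x4b, 0x27, 0x0c, 0xf0, 0x8d]

RES = [ 0xef  0x34  0x98  0x4b  0x27  0x0c  0xf0  0x8d ]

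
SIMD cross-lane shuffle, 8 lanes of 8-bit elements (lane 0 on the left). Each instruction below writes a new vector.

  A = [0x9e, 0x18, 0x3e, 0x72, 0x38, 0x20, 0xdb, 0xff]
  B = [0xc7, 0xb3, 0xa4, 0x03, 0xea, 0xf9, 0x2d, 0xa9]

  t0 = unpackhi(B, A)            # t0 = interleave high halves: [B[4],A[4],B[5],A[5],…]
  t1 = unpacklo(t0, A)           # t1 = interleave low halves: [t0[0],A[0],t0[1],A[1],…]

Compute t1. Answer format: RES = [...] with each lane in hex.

RES = [ 0xea  0x9e  0x38  0x18  0xf9  0x3e  0x20  0x72 ]

  t0: ea 38 f9 20 2d db a9 ff
  t1: ea 9e 38 18 f9 3e 20 72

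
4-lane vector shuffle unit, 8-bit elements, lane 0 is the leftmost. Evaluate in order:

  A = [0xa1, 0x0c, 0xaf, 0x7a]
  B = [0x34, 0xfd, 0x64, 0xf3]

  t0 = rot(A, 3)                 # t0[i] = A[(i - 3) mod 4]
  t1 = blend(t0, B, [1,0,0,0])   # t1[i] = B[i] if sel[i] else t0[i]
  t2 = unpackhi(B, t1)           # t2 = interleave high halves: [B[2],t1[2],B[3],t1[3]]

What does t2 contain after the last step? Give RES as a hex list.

→ t0 |0c|af|7a|a1|
→ t1 |34|af|7a|a1|
→ t2 |64|7a|f3|a1|

RES = [0x64, 0x7a, 0xf3, 0xa1]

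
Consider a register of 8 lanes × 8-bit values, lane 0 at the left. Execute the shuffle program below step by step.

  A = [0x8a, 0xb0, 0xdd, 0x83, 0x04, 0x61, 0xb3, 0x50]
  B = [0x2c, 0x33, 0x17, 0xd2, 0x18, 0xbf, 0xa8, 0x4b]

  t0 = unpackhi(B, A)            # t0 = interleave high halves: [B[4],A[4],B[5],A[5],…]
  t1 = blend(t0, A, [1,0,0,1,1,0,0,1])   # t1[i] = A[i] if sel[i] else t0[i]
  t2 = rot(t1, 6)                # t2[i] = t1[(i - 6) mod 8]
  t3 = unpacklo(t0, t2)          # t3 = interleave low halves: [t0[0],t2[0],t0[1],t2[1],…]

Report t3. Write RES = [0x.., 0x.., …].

RES = [ 0x18  0xbf  0x04  0x83  0xbf  0x04  0x61  0xb3 ]

t0 = [0x18, 0x04, 0xbf, 0x61, 0xa8, 0xb3, 0x4b, 0x50]
t1 = [0x8a, 0x04, 0xbf, 0x83, 0x04, 0xb3, 0x4b, 0x50]
t2 = [0xbf, 0x83, 0x04, 0xb3, 0x4b, 0x50, 0x8a, 0x04]
t3 = [0x18, 0xbf, 0x04, 0x83, 0xbf, 0x04, 0x61, 0xb3]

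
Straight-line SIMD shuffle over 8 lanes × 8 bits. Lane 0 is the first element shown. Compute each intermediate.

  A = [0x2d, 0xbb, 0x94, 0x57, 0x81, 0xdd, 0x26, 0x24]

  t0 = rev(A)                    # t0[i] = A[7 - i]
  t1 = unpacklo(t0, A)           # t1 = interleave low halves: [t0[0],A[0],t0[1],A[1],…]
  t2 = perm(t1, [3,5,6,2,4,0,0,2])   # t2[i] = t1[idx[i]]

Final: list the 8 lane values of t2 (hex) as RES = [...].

RES = [ 0xbb  0x94  0x81  0x26  0xdd  0x24  0x24  0x26 ]

  t0: 24 26 dd 81 57 94 bb 2d
  t1: 24 2d 26 bb dd 94 81 57
  t2: bb 94 81 26 dd 24 24 26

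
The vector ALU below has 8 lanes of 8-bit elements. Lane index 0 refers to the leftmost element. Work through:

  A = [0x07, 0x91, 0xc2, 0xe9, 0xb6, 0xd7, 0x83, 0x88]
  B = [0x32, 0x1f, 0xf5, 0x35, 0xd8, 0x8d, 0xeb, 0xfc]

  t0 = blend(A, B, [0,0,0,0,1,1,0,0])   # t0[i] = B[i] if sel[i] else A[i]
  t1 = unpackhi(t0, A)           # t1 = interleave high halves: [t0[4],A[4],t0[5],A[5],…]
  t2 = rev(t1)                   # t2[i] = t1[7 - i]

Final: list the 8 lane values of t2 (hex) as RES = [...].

RES = [0x88, 0x88, 0x83, 0x83, 0xd7, 0x8d, 0xb6, 0xd8]

t0 = [0x07, 0x91, 0xc2, 0xe9, 0xd8, 0x8d, 0x83, 0x88]
t1 = [0xd8, 0xb6, 0x8d, 0xd7, 0x83, 0x83, 0x88, 0x88]
t2 = [0x88, 0x88, 0x83, 0x83, 0xd7, 0x8d, 0xb6, 0xd8]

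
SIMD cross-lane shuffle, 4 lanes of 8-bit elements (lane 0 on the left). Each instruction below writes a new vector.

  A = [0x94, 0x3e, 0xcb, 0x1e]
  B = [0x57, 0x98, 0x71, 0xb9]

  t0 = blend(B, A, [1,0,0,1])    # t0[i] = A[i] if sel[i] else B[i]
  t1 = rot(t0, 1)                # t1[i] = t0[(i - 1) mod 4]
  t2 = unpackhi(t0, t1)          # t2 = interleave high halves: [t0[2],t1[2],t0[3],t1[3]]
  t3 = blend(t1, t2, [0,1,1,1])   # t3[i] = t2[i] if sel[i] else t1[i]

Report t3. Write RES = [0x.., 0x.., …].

RES = [ 0x1e  0x98  0x1e  0x71 ]

t0 = [0x94, 0x98, 0x71, 0x1e]
t1 = [0x1e, 0x94, 0x98, 0x71]
t2 = [0x71, 0x98, 0x1e, 0x71]
t3 = [0x1e, 0x98, 0x1e, 0x71]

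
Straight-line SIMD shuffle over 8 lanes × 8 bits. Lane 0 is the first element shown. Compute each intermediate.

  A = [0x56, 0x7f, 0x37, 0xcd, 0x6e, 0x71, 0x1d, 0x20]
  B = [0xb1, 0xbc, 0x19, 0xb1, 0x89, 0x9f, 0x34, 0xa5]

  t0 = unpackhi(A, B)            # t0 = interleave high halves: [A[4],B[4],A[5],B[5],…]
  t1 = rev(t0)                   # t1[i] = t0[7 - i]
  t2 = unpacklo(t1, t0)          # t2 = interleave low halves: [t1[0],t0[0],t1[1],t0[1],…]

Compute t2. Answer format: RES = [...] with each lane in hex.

RES = [ 0xa5  0x6e  0x20  0x89  0x34  0x71  0x1d  0x9f ]

→ t0 |6e|89|71|9f|1d|34|20|a5|
→ t1 |a5|20|34|1d|9f|71|89|6e|
→ t2 |a5|6e|20|89|34|71|1d|9f|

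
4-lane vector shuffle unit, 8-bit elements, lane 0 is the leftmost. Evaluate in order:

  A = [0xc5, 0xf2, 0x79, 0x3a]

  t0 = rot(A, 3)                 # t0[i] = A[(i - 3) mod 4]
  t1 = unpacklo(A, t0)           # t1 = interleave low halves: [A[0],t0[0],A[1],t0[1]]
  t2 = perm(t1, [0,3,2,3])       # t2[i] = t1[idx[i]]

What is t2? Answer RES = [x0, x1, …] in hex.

RES = [0xc5, 0x79, 0xf2, 0x79]

  t0: f2 79 3a c5
  t1: c5 f2 f2 79
  t2: c5 79 f2 79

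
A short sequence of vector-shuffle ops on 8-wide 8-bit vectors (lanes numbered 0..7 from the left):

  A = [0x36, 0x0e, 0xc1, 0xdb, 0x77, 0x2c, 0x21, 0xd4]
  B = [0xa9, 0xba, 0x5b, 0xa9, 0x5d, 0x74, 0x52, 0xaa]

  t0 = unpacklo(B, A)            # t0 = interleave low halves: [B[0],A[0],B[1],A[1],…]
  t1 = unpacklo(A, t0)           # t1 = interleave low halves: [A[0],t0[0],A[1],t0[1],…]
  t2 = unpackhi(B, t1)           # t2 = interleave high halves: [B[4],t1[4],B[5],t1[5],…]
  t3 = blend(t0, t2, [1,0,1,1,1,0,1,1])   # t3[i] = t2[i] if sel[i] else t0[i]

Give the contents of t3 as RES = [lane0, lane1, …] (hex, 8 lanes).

  t0: a9 36 ba 0e 5b c1 a9 db
  t1: 36 a9 0e 36 c1 ba db 0e
  t2: 5d c1 74 ba 52 db aa 0e
  t3: 5d 36 74 ba 52 c1 aa 0e

RES = [0x5d, 0x36, 0x74, 0xba, 0x52, 0xc1, 0xaa, 0x0e]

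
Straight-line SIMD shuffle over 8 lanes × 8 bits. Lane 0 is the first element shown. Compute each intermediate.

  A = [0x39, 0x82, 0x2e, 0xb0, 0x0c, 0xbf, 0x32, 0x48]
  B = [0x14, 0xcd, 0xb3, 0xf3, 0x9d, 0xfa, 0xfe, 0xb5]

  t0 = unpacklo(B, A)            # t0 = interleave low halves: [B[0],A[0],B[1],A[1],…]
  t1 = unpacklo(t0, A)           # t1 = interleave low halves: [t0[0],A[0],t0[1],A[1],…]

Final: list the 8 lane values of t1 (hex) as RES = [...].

RES = [0x14, 0x39, 0x39, 0x82, 0xcd, 0x2e, 0x82, 0xb0]

→ t0 |14|39|cd|82|b3|2e|f3|b0|
→ t1 |14|39|39|82|cd|2e|82|b0|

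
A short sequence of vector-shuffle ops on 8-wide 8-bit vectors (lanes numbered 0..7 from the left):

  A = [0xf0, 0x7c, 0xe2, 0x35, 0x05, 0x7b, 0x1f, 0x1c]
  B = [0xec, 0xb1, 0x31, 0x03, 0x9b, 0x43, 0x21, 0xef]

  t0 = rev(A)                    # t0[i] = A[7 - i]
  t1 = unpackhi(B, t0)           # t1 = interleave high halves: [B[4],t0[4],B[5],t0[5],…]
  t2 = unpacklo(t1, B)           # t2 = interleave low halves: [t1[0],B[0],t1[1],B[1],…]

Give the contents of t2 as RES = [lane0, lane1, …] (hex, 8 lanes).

RES = [0x9b, 0xec, 0x35, 0xb1, 0x43, 0x31, 0xe2, 0x03]

→ t0 |1c|1f|7b|05|35|e2|7c|f0|
→ t1 |9b|35|43|e2|21|7c|ef|f0|
→ t2 |9b|ec|35|b1|43|31|e2|03|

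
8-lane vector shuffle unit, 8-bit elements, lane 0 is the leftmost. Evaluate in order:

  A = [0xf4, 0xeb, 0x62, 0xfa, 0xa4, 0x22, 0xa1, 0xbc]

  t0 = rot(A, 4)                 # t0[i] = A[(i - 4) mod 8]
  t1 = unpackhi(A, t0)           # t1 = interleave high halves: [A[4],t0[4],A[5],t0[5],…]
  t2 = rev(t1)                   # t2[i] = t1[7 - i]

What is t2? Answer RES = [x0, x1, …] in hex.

RES = [ 0xfa  0xbc  0x62  0xa1  0xeb  0x22  0xf4  0xa4 ]

  t0: a4 22 a1 bc f4 eb 62 fa
  t1: a4 f4 22 eb a1 62 bc fa
  t2: fa bc 62 a1 eb 22 f4 a4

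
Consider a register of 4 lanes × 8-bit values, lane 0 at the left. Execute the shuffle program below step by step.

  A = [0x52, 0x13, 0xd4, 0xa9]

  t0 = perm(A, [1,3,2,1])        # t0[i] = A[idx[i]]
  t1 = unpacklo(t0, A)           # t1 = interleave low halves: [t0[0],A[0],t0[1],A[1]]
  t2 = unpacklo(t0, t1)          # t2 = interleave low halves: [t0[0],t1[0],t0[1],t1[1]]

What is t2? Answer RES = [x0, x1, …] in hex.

→ t0 |13|a9|d4|13|
→ t1 |13|52|a9|13|
→ t2 |13|13|a9|52|

RES = [0x13, 0x13, 0xa9, 0x52]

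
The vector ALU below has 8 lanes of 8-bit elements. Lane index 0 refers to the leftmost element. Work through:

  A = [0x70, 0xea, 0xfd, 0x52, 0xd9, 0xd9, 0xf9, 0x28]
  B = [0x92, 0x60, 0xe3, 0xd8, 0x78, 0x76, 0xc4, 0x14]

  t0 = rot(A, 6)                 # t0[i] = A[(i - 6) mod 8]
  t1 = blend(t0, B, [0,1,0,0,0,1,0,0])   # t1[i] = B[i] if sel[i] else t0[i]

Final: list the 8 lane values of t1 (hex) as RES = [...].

→ t0 |fd|52|d9|d9|f9|28|70|ea|
→ t1 |fd|60|d9|d9|f9|76|70|ea|

RES = [0xfd, 0x60, 0xd9, 0xd9, 0xf9, 0x76, 0x70, 0xea]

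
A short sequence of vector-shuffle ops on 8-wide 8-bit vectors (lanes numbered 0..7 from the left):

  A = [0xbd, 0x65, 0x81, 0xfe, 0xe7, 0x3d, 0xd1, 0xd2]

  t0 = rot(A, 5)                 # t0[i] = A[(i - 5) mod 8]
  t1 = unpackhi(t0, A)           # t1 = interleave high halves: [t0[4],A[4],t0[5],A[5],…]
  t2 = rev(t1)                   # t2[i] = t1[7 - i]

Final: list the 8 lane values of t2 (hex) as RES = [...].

→ t0 |fe|e7|3d|d1|d2|bd|65|81|
→ t1 |d2|e7|bd|3d|65|d1|81|d2|
→ t2 |d2|81|d1|65|3d|bd|e7|d2|

RES = [0xd2, 0x81, 0xd1, 0x65, 0x3d, 0xbd, 0xe7, 0xd2]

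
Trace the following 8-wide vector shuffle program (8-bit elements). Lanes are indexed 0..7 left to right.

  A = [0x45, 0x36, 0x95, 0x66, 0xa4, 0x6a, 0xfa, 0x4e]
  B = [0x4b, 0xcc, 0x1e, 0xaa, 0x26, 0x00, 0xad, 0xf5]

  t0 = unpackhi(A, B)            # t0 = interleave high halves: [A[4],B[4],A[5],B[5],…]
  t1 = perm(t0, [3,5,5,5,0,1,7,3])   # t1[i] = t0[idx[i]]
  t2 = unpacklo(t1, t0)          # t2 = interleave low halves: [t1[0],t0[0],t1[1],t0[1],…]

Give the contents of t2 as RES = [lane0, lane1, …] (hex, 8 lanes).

RES = [ 0x00  0xa4  0xad  0x26  0xad  0x6a  0xad  0x00 ]

→ t0 |a4|26|6a|00|fa|ad|4e|f5|
→ t1 |00|ad|ad|ad|a4|26|f5|00|
→ t2 |00|a4|ad|26|ad|6a|ad|00|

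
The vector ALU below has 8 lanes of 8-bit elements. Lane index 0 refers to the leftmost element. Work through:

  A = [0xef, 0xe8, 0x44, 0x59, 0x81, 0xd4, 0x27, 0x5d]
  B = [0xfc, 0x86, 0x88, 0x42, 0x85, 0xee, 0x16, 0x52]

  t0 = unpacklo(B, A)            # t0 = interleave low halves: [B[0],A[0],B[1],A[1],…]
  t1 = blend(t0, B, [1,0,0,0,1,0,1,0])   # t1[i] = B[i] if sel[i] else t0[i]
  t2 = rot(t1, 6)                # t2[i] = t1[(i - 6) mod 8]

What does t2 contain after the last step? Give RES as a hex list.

RES = [ 0x86  0xe8  0x85  0x44  0x16  0x59  0xfc  0xef ]

t0 = [0xfc, 0xef, 0x86, 0xe8, 0x88, 0x44, 0x42, 0x59]
t1 = [0xfc, 0xef, 0x86, 0xe8, 0x85, 0x44, 0x16, 0x59]
t2 = [0x86, 0xe8, 0x85, 0x44, 0x16, 0x59, 0xfc, 0xef]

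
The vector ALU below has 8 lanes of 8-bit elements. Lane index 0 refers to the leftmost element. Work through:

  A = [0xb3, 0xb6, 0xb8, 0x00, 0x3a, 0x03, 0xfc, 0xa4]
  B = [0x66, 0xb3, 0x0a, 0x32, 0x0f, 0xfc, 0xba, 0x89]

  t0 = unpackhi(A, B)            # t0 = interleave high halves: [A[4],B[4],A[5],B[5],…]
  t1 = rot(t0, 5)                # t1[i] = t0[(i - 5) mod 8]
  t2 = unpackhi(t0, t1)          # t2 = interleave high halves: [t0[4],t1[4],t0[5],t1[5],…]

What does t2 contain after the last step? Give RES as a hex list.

→ t0 |3a|0f|03|fc|fc|ba|a4|89|
→ t1 |fc|fc|ba|a4|89|3a|0f|03|
→ t2 |fc|89|ba|3a|a4|0f|89|03|

RES = [0xfc, 0x89, 0xba, 0x3a, 0xa4, 0x0f, 0x89, 0x03]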